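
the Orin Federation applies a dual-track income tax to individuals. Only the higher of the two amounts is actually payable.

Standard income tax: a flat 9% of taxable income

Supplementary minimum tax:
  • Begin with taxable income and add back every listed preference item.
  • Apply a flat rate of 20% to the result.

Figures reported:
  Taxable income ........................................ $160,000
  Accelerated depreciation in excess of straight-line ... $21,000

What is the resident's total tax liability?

$36,200

Standard income tax:
  $160,000 × 9% = $14,400

Supplementary minimum tax:
  Adjusted income: $160,000 + $21,000 = $181,000
  $181,000 × 20% = $36,200

$36,200 > $14,400, so the supplementary minimum tax is the binding amount.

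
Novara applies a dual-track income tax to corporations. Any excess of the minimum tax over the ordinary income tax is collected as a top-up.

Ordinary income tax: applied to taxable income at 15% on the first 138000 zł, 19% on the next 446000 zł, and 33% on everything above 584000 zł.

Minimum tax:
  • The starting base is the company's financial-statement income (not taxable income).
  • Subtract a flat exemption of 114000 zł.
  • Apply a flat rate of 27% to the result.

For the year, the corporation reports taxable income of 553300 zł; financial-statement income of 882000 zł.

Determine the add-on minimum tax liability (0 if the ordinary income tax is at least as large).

Ordinary income tax:
  138000 zł × 15% = 20700 zł
  415300 zł × 19% = 78907 zł
  → 99607 zł

Minimum tax:
  Base (financial-statement income): 882000 zł
  Less exemption 114000 zł → base 768000 zł
  768000 zł × 27% = 207360 zł

Excess of minimum tax over ordinary income tax: 207360 zł − 99607 zł = 107753 zł.

107753 zł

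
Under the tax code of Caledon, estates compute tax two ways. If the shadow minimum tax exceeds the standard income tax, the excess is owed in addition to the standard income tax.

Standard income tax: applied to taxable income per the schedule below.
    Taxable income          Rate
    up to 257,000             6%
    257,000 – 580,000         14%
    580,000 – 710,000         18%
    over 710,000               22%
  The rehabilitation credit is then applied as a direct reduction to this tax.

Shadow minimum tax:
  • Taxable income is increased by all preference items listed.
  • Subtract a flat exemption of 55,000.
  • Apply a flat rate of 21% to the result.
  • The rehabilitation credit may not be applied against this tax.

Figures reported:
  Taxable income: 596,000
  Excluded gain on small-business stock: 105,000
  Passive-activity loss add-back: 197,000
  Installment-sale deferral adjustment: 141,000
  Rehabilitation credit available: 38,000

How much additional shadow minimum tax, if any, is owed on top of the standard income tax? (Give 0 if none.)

181,120

Shadow minimum tax:
  Adjusted income: 596,000 + 105,000 + 197,000 + 141,000 = 1,039,000
  Less exemption 55,000 → base 984,000
  984,000 × 21% = 206,640

Standard income tax:
  257,000 × 6% = 15,420
  323,000 × 14% = 45,220
  16,000 × 18% = 2,880
  → 63,520
  Less rehabilitation credit 38,000 → 25,520

Excess of shadow minimum tax over standard income tax: 206,640 − 25,520 = 181,120.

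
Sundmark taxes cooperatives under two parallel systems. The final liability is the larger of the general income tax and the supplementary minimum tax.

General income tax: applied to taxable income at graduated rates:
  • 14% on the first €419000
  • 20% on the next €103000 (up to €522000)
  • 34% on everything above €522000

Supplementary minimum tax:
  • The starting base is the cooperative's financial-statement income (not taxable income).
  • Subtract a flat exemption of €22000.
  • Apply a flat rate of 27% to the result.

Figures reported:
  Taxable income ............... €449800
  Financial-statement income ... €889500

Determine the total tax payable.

Supplementary minimum tax:
  Base (financial-statement income): €889500
  Less exemption €22000 → base €867500
  €867500 × 27% = €234225

General income tax:
  €419000 × 14% = €58660
  €30800 × 20% = €6160
  → €64820

€234225 > €64820, so the supplementary minimum tax is the binding amount.

€234225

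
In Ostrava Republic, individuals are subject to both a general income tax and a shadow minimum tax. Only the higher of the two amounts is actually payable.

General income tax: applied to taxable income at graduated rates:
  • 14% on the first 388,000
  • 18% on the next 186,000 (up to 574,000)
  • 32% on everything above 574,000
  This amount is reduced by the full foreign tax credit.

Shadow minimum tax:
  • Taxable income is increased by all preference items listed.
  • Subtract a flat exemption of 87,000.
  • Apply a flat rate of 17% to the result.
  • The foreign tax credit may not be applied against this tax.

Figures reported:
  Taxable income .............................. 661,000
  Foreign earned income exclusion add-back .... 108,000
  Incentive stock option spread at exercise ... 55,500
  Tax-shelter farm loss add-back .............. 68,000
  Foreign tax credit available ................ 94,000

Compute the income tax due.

General income tax:
  388,000 × 14% = 54,320
  186,000 × 18% = 33,480
  87,000 × 32% = 27,840
  → 115,640
  Less foreign tax credit 94,000 → 21,640

Shadow minimum tax:
  Adjusted income: 661,000 + 108,000 + 55,500 + 68,000 = 892,500
  Less exemption 87,000 → base 805,500
  805,500 × 17% = 136,935

136,935 > 21,640, so the shadow minimum tax is the binding amount.

136,935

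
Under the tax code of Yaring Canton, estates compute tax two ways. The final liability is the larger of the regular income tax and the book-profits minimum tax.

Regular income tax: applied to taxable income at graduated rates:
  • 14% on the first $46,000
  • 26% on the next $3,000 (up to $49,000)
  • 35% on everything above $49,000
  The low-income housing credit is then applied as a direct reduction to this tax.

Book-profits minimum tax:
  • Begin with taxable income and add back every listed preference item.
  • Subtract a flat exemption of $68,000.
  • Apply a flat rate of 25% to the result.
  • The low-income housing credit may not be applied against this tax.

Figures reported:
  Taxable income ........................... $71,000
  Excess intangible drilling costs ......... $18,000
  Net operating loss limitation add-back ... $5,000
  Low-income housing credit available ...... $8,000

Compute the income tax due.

Regular income tax:
  $46,000 × 14% = $6,440
  $3,000 × 26% = $780
  $22,000 × 35% = $7,700
  → $14,920
  Less low-income housing credit $8,000 → $6,920

Book-profits minimum tax:
  Adjusted income: $71,000 + $18,000 + $5,000 = $94,000
  Less exemption $68,000 → base $26,000
  $26,000 × 25% = $6,500

$6,920 > $6,500, so the regular income tax governs.

$6,920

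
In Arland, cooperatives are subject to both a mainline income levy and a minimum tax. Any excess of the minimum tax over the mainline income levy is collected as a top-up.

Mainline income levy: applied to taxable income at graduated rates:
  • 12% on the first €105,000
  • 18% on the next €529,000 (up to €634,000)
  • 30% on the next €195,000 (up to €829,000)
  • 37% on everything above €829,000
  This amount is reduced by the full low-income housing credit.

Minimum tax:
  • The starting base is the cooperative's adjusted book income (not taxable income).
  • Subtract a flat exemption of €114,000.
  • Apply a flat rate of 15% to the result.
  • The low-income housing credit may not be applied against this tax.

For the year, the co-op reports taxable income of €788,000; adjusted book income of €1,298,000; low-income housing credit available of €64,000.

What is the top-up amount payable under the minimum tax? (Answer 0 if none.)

€87,580

Mainline income levy:
  €105,000 × 12% = €12,600
  €529,000 × 18% = €95,220
  €154,000 × 30% = €46,200
  → €154,020
  Less low-income housing credit €64,000 → €90,020

Minimum tax:
  Base (adjusted book income): €1,298,000
  Less exemption €114,000 → base €1,184,000
  €1,184,000 × 15% = €177,600

Excess of minimum tax over mainline income levy: €177,600 − €90,020 = €87,580.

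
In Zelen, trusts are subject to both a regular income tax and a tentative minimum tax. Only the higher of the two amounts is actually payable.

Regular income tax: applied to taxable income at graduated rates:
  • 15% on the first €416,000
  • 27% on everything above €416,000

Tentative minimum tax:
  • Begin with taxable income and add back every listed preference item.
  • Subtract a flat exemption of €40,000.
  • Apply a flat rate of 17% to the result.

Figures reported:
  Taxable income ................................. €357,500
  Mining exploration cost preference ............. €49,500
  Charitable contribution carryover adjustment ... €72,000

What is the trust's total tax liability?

Tentative minimum tax:
  Adjusted income: €357,500 + €49,500 + €72,000 = €479,000
  Less exemption €40,000 → base €439,000
  €439,000 × 17% = €74,630

Regular income tax:
  €357,500 × 15% = €53,625

€74,630 > €53,625, so the tentative minimum tax is the binding amount.

€74,630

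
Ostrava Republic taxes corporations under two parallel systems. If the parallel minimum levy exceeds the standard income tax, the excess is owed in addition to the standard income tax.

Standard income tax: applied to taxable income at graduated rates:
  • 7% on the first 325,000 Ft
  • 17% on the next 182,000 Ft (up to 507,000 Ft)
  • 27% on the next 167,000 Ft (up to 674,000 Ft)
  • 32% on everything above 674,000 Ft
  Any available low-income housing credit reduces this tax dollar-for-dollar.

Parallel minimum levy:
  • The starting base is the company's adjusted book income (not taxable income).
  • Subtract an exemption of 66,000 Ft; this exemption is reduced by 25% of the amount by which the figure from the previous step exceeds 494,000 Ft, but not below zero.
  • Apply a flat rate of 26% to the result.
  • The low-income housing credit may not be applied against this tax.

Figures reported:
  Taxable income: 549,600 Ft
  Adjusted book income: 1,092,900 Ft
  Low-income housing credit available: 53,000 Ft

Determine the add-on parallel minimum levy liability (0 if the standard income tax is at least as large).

Standard income tax:
  325,000 Ft × 7% = 22,750 Ft
  182,000 Ft × 17% = 30,940 Ft
  42,600 Ft × 27% = 11,502 Ft
  → 65,192 Ft
  Less low-income housing credit 53,000 Ft → 12,192 Ft

Parallel minimum levy:
  Base (adjusted book income): 1,092,900 Ft
  Exemption: 25% × (1,092,900 Ft − 494,000 Ft) = 149,725 Ft ≥ 66,000 Ft, so the exemption is fully phased out
  Base: 1,092,900 Ft − 0 Ft = 1,092,900 Ft
  1,092,900 Ft × 26% = 284,154 Ft

Excess of parallel minimum levy over standard income tax: 284,154 Ft − 12,192 Ft = 271,962 Ft.

271,962 Ft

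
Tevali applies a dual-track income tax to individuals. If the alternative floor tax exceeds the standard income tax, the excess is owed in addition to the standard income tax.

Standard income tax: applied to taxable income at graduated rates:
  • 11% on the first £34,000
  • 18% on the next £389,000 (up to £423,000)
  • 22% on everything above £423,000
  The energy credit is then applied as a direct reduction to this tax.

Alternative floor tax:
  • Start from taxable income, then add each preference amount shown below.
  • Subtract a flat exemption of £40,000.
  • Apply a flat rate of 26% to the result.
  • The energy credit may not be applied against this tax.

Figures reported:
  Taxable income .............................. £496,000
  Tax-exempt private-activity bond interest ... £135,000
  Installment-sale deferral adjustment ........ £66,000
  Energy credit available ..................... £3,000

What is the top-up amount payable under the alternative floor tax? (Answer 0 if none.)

Alternative floor tax:
  Adjusted income: £496,000 + £135,000 + £66,000 = £697,000
  Less exemption £40,000 → base £657,000
  £657,000 × 26% = £170,820

Standard income tax:
  £34,000 × 11% = £3,740
  £389,000 × 18% = £70,020
  £73,000 × 22% = £16,060
  → £89,820
  Less energy credit £3,000 → £86,820

Excess of alternative floor tax over standard income tax: £170,820 − £86,820 = £84,000.

£84,000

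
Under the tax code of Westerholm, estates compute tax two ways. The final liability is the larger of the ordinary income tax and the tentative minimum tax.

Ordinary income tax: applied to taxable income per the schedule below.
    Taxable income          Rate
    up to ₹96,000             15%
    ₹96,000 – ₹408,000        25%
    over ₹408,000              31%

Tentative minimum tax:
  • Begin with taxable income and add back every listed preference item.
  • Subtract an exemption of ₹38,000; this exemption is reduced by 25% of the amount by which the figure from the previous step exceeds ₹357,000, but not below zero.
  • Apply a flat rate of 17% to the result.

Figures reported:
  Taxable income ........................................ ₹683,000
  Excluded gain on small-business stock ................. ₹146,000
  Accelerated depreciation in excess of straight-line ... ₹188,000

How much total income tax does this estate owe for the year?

Ordinary income tax:
  ₹96,000 × 15% = ₹14,400
  ₹312,000 × 25% = ₹78,000
  ₹275,000 × 31% = ₹85,250
  → ₹177,650

Tentative minimum tax:
  Adjusted income: ₹683,000 + ₹146,000 + ₹188,000 = ₹1,017,000
  Exemption: 25% × (₹1,017,000 − ₹357,000) = ₹165,000 ≥ ₹38,000, so the exemption is fully phased out
  Base: ₹1,017,000 − ₹0 = ₹1,017,000
  ₹1,017,000 × 17% = ₹172,890

₹177,650 > ₹172,890, so the ordinary income tax governs.

₹177,650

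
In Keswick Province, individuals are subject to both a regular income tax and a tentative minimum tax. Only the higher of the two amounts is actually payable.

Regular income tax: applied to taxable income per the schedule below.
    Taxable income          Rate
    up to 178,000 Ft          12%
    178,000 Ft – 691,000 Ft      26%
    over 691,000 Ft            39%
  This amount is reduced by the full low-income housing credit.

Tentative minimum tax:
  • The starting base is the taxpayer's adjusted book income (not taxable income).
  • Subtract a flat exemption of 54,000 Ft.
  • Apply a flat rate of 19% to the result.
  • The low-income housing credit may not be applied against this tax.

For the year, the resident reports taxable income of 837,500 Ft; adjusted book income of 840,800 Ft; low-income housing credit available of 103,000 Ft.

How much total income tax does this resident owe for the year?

Regular income tax:
  178,000 Ft × 12% = 21,360 Ft
  513,000 Ft × 26% = 133,380 Ft
  146,500 Ft × 39% = 57,135 Ft
  → 211,875 Ft
  Less low-income housing credit 103,000 Ft → 108,875 Ft

Tentative minimum tax:
  Base (adjusted book income): 840,800 Ft
  Less exemption 54,000 Ft → base 786,800 Ft
  786,800 Ft × 19% = 149,492 Ft

149,492 Ft > 108,875 Ft, so the tentative minimum tax is the binding amount.

149,492 Ft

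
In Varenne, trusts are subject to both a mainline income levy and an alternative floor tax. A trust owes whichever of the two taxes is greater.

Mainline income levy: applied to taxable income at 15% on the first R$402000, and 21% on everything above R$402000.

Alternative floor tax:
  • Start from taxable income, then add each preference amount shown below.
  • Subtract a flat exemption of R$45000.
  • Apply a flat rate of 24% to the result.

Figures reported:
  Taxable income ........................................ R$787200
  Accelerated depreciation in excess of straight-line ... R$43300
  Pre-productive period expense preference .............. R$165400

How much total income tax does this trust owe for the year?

R$228216

Alternative floor tax:
  Adjusted income: R$787200 + R$43300 + R$165400 = R$995900
  Less exemption R$45000 → base R$950900
  R$950900 × 24% = R$228216

Mainline income levy:
  R$402000 × 15% = R$60300
  R$385200 × 21% = R$80892
  → R$141192

R$228216 > R$141192, so the alternative floor tax is the binding amount.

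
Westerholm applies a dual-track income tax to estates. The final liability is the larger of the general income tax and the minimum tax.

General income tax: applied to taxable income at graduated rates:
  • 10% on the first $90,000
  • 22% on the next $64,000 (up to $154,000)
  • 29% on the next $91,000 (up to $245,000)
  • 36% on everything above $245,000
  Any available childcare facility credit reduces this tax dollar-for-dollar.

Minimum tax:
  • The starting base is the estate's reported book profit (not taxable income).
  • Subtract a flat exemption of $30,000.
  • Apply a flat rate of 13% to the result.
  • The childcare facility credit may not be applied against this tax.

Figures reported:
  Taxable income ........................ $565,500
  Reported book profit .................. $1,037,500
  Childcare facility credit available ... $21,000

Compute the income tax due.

$143,850

General income tax:
  $90,000 × 10% = $9,000
  $64,000 × 22% = $14,080
  $91,000 × 29% = $26,390
  $320,500 × 36% = $115,380
  → $164,850
  Less childcare facility credit $21,000 → $143,850

Minimum tax:
  Base (reported book profit): $1,037,500
  Less exemption $30,000 → base $1,007,500
  $1,007,500 × 13% = $130,975

$143,850 > $130,975, so the general income tax governs.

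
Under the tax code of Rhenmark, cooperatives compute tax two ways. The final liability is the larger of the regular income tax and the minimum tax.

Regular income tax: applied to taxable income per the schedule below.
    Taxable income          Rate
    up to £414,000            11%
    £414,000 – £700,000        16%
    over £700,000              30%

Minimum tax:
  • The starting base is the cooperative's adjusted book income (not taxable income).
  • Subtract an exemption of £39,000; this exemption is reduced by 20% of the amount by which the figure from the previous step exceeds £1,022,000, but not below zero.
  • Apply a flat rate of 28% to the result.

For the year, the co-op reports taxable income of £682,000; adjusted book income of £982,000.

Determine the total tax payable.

£264,040

Regular income tax:
  £414,000 × 11% = £45,540
  £268,000 × 16% = £42,880
  → £88,420

Minimum tax:
  Base (adjusted book income): £982,000
  Exemption: £982,000 ≤ £1,022,000, so full £39,000 applies
  Base: £982,000 − £39,000 = £943,000
  £943,000 × 28% = £264,040

£264,040 > £88,420, so the minimum tax is the binding amount.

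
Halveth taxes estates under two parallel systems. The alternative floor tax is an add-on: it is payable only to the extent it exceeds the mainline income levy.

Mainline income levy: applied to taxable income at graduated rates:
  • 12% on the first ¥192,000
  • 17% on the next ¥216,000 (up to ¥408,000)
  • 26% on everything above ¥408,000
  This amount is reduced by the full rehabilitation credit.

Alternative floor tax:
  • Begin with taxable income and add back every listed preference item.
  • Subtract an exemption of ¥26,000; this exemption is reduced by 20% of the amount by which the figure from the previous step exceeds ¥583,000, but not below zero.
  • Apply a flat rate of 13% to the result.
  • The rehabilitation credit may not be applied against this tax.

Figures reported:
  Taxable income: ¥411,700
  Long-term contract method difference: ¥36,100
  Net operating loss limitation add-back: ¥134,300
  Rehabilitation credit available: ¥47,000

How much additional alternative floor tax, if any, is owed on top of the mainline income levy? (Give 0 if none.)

¥58,571

Mainline income levy:
  ¥192,000 × 12% = ¥23,040
  ¥216,000 × 17% = ¥36,720
  ¥3,700 × 26% = ¥962
  → ¥60,722
  Less rehabilitation credit ¥47,000 → ¥13,722

Alternative floor tax:
  Adjusted income: ¥411,700 + ¥36,100 + ¥134,300 = ¥582,100
  Exemption: ¥582,100 ≤ ¥583,000, so full ¥26,000 applies
  Base: ¥582,100 − ¥26,000 = ¥556,100
  ¥556,100 × 13% = ¥72,293

Excess of alternative floor tax over mainline income levy: ¥72,293 − ¥13,722 = ¥58,571.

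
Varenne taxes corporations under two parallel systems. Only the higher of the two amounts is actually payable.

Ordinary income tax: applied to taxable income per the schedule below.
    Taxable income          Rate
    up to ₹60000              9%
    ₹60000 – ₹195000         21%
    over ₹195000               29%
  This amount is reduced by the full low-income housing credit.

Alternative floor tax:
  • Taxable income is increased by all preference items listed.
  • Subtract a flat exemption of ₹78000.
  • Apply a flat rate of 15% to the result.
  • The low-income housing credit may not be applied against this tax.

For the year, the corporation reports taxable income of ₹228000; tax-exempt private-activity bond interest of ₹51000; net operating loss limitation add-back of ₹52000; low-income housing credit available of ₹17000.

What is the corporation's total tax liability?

₹37950

Alternative floor tax:
  Adjusted income: ₹228000 + ₹51000 + ₹52000 = ₹331000
  Less exemption ₹78000 → base ₹253000
  ₹253000 × 15% = ₹37950

Ordinary income tax:
  ₹60000 × 9% = ₹5400
  ₹135000 × 21% = ₹28350
  ₹33000 × 29% = ₹9570
  → ₹43320
  Less low-income housing credit ₹17000 → ₹26320

₹37950 > ₹26320, so the alternative floor tax is the binding amount.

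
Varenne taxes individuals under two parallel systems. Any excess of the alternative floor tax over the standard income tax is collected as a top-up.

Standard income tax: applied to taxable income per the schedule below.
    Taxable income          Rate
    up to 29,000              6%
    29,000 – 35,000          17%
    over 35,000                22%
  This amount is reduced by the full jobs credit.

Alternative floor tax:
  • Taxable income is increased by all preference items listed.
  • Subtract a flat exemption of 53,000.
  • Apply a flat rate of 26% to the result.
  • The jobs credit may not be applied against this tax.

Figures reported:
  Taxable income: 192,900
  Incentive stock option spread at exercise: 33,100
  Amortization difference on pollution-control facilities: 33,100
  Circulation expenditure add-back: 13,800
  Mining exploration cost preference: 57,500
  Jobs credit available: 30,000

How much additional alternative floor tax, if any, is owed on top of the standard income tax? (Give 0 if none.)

64,626

Standard income tax:
  29,000 × 6% = 1,740
  6,000 × 17% = 1,020
  157,900 × 22% = 34,738
  → 37,498
  Less jobs credit 30,000 → 7,498

Alternative floor tax:
  Adjusted income: 192,900 + 33,100 + 33,100 + 13,800 + 57,500 = 330,400
  Less exemption 53,000 → base 277,400
  277,400 × 26% = 72,124

Excess of alternative floor tax over standard income tax: 72,124 − 7,498 = 64,626.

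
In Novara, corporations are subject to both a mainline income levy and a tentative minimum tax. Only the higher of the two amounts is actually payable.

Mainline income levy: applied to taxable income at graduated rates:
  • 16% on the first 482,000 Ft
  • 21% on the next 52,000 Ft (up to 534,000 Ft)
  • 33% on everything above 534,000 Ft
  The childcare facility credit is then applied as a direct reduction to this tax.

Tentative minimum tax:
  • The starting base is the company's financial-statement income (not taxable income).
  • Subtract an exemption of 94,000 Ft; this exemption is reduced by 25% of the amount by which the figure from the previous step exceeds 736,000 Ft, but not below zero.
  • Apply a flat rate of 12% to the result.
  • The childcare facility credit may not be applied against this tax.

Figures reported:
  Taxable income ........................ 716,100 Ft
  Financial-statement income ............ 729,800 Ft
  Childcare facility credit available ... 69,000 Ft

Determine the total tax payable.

Tentative minimum tax:
  Base (financial-statement income): 729,800 Ft
  Exemption: 729,800 Ft ≤ 736,000 Ft, so full 94,000 Ft applies
  Base: 729,800 Ft − 94,000 Ft = 635,800 Ft
  635,800 Ft × 12% = 76,296 Ft

Mainline income levy:
  482,000 Ft × 16% = 77,120 Ft
  52,000 Ft × 21% = 10,920 Ft
  182,100 Ft × 33% = 60,093 Ft
  → 148,133 Ft
  Less childcare facility credit 69,000 Ft → 79,133 Ft

79,133 Ft > 76,296 Ft, so the mainline income levy governs.

79,133 Ft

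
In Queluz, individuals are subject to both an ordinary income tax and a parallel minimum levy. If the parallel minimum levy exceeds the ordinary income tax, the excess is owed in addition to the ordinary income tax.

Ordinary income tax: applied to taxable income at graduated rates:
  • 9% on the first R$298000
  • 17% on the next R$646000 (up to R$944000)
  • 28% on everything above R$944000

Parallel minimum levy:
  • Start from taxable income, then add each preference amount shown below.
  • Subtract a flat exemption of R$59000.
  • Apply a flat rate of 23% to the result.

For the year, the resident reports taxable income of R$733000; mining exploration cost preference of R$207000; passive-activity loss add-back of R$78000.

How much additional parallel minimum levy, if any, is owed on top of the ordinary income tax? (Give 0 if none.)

R$119800

Ordinary income tax:
  R$298000 × 9% = R$26820
  R$435000 × 17% = R$73950
  → R$100770

Parallel minimum levy:
  Adjusted income: R$733000 + R$207000 + R$78000 = R$1018000
  Less exemption R$59000 → base R$959000
  R$959000 × 23% = R$220570

Excess of parallel minimum levy over ordinary income tax: R$220570 − R$100770 = R$119800.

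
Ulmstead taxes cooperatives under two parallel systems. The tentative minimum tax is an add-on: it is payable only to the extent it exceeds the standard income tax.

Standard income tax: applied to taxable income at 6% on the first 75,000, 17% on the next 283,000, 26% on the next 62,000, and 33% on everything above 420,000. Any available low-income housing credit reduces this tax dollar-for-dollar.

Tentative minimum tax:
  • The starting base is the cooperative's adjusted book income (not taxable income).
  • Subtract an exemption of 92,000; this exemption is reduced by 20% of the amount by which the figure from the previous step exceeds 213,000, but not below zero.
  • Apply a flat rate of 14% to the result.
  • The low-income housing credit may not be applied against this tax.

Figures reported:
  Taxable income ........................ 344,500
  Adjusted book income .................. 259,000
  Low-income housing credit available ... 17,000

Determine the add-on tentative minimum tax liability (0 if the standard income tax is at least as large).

0

Standard income tax:
  75,000 × 6% = 4,500
  269,500 × 17% = 45,815
  → 50,315
  Less low-income housing credit 17,000 → 33,315

Tentative minimum tax:
  Base (adjusted book income): 259,000
  Exemption: 92,000 − 20% × (259,000 − 213,000) = 92,000 − 9,200 = 82,800
  Base: 259,000 − 82,800 = 176,200
  176,200 × 14% = 24,668

24,668 ≤ 33,315, so no add-on is due.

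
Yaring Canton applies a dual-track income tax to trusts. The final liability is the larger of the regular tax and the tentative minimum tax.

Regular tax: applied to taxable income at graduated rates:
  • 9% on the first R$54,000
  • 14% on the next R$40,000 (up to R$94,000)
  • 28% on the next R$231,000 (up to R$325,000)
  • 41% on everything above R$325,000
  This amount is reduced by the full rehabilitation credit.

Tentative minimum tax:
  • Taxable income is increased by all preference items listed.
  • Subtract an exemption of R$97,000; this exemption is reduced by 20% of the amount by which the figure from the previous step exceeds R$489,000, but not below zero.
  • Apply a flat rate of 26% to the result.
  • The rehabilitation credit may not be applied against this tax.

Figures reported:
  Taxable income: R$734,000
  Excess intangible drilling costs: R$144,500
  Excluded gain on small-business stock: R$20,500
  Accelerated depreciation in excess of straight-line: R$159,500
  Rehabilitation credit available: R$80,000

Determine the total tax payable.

R$275,210

Regular tax:
  R$54,000 × 9% = R$4,860
  R$40,000 × 14% = R$5,600
  R$231,000 × 28% = R$64,680
  R$409,000 × 41% = R$167,690
  → R$242,830
  Less rehabilitation credit R$80,000 → R$162,830

Tentative minimum tax:
  Adjusted income: R$734,000 + R$144,500 + R$20,500 + R$159,500 = R$1,058,500
  Exemption: 20% × (R$1,058,500 − R$489,000) = R$113,900 ≥ R$97,000, so the exemption is fully phased out
  Base: R$1,058,500 − R$0 = R$1,058,500
  R$1,058,500 × 26% = R$275,210

R$275,210 > R$162,830, so the tentative minimum tax is the binding amount.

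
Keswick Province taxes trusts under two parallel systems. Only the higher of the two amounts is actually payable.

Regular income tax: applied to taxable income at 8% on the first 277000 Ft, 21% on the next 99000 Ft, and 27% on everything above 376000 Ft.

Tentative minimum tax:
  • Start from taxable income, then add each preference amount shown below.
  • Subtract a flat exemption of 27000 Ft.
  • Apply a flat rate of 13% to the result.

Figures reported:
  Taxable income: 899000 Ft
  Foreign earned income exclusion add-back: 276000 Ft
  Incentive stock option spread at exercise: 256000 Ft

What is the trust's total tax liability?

184160 Ft

Tentative minimum tax:
  Adjusted income: 899000 Ft + 276000 Ft + 256000 Ft = 1431000 Ft
  Less exemption 27000 Ft → base 1404000 Ft
  1404000 Ft × 13% = 182520 Ft

Regular income tax:
  277000 Ft × 8% = 22160 Ft
  99000 Ft × 21% = 20790 Ft
  523000 Ft × 27% = 141210 Ft
  → 184160 Ft

184160 Ft > 182520 Ft, so the regular income tax governs.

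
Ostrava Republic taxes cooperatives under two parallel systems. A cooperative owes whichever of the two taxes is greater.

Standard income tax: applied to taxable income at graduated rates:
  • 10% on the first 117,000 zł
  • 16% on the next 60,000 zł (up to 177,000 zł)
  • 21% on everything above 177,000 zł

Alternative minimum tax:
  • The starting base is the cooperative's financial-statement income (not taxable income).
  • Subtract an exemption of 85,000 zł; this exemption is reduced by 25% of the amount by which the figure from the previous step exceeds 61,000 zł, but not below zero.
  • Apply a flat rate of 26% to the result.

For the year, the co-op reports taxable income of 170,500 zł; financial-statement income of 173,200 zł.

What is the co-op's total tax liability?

30,225 zł

Alternative minimum tax:
  Base (financial-statement income): 173,200 zł
  Exemption: 85,000 zł − 25% × (173,200 zł − 61,000 zł) = 85,000 zł − 28,050 zł = 56,950 zł
  Base: 173,200 zł − 56,950 zł = 116,250 zł
  116,250 zł × 26% = 30,225 zł

Standard income tax:
  117,000 zł × 10% = 11,700 zł
  53,500 zł × 16% = 8,560 zł
  → 20,260 zł

30,225 zł > 20,260 zł, so the alternative minimum tax is the binding amount.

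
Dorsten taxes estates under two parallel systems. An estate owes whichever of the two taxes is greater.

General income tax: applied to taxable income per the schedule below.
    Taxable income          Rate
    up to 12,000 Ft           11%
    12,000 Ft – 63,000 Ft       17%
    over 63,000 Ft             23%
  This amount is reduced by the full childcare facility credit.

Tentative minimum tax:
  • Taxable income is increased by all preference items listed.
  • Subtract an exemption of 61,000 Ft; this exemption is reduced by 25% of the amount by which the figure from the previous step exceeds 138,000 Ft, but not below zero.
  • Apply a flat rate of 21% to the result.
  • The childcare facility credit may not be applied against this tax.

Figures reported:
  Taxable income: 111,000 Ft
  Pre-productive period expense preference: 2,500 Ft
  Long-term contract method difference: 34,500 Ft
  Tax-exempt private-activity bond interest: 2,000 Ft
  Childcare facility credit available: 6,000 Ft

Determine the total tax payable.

19,320 Ft

Tentative minimum tax:
  Adjusted income: 111,000 Ft + 2,500 Ft + 34,500 Ft + 2,000 Ft = 150,000 Ft
  Exemption: 61,000 Ft − 25% × (150,000 Ft − 138,000 Ft) = 61,000 Ft − 3,000 Ft = 58,000 Ft
  Base: 150,000 Ft − 58,000 Ft = 92,000 Ft
  92,000 Ft × 21% = 19,320 Ft

General income tax:
  12,000 Ft × 11% = 1,320 Ft
  51,000 Ft × 17% = 8,670 Ft
  48,000 Ft × 23% = 11,040 Ft
  → 21,030 Ft
  Less childcare facility credit 6,000 Ft → 15,030 Ft

19,320 Ft > 15,030 Ft, so the tentative minimum tax is the binding amount.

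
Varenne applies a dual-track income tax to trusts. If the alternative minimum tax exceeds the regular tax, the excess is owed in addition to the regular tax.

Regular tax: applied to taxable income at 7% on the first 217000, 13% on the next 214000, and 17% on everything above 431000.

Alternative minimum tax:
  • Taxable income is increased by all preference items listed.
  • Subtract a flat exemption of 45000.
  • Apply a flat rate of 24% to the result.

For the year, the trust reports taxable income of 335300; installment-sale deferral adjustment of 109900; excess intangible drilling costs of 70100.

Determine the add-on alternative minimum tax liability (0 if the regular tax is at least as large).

Alternative minimum tax:
  Adjusted income: 335300 + 109900 + 70100 = 515300
  Less exemption 45000 → base 470300
  470300 × 24% = 112872

Regular tax:
  217000 × 7% = 15190
  118300 × 13% = 15379
  → 30569

Excess of alternative minimum tax over regular tax: 112872 − 30569 = 82303.

82303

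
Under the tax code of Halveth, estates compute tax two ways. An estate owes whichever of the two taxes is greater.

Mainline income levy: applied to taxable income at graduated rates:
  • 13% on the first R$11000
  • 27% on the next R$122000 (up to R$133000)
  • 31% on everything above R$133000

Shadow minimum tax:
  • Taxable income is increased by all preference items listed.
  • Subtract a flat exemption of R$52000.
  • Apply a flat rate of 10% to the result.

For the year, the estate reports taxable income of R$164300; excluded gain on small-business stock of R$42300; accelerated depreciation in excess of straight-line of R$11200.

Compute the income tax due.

R$44073

Shadow minimum tax:
  Adjusted income: R$164300 + R$42300 + R$11200 = R$217800
  Less exemption R$52000 → base R$165800
  R$165800 × 10% = R$16580

Mainline income levy:
  R$11000 × 13% = R$1430
  R$122000 × 27% = R$32940
  R$31300 × 31% = R$9703
  → R$44073

R$44073 > R$16580, so the mainline income levy governs.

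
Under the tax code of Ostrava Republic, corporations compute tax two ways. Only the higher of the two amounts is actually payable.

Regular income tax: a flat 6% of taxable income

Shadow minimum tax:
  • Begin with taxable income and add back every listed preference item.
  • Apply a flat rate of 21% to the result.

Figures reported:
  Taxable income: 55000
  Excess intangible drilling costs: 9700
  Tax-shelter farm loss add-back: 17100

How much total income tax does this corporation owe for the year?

Shadow minimum tax:
  Adjusted income: 55000 + 9700 + 17100 = 81800
  81800 × 21% = 17178

Regular income tax:
  55000 × 6% = 3300

17178 > 3300, so the shadow minimum tax is the binding amount.

17178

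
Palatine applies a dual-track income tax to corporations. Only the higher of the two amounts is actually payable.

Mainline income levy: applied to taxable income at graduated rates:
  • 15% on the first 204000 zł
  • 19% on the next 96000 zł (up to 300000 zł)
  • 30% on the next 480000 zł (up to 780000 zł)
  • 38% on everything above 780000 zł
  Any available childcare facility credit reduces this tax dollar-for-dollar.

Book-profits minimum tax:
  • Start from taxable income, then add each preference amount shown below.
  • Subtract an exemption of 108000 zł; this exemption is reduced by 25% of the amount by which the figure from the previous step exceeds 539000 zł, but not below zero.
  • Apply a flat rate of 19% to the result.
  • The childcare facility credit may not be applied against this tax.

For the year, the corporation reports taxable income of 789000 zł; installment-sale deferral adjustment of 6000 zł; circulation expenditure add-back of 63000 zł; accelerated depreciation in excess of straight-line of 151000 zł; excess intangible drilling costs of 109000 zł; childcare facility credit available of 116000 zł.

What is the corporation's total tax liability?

Book-profits minimum tax:
  Adjusted income: 789000 zł + 6000 zł + 63000 zł + 151000 zł + 109000 zł = 1118000 zł
  Exemption: 25% × (1118000 zł − 539000 zł) = 144750 zł ≥ 108000 zł, so the exemption is fully phased out
  Base: 1118000 zł − 0 zł = 1118000 zł
  1118000 zł × 19% = 212420 zł

Mainline income levy:
  204000 zł × 15% = 30600 zł
  96000 zł × 19% = 18240 zł
  480000 zł × 30% = 144000 zł
  9000 zł × 38% = 3420 zł
  → 196260 zł
  Less childcare facility credit 116000 zł → 80260 zł

212420 zł > 80260 zł, so the book-profits minimum tax is the binding amount.

212420 zł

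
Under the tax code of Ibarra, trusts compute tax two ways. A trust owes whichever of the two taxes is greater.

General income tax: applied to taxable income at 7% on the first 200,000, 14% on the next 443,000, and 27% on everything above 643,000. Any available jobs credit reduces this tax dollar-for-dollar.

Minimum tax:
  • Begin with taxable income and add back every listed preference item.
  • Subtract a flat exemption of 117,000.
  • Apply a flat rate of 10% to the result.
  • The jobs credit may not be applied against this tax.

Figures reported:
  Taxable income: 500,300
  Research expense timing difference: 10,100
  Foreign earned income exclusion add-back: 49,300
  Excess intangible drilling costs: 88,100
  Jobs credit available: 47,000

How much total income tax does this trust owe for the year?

Minimum tax:
  Adjusted income: 500,300 + 10,100 + 49,300 + 88,100 = 647,800
  Less exemption 117,000 → base 530,800
  530,800 × 10% = 53,080

General income tax:
  200,000 × 7% = 14,000
  300,300 × 14% = 42,042
  → 56,042
  Less jobs credit 47,000 → 9,042

53,080 > 9,042, so the minimum tax is the binding amount.

53,080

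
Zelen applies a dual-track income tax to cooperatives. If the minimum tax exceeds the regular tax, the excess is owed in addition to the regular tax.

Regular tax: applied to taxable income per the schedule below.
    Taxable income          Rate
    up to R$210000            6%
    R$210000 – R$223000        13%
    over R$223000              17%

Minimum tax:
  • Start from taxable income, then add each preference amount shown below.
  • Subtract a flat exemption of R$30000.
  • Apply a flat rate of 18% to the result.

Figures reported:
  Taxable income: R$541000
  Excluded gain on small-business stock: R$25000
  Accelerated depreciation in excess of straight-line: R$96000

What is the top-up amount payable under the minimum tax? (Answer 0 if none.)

Minimum tax:
  Adjusted income: R$541000 + R$25000 + R$96000 = R$662000
  Less exemption R$30000 → base R$632000
  R$632000 × 18% = R$113760

Regular tax:
  R$210000 × 6% = R$12600
  R$13000 × 13% = R$1690
  R$318000 × 17% = R$54060
  → R$68350

Excess of minimum tax over regular tax: R$113760 − R$68350 = R$45410.

R$45410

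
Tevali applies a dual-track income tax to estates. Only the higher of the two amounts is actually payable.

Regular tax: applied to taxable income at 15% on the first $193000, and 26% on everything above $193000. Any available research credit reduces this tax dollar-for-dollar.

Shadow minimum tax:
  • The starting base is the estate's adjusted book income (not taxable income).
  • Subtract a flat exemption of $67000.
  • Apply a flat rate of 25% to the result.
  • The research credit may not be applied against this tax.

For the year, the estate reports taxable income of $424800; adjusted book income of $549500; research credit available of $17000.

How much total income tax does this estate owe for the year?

Shadow minimum tax:
  Base (adjusted book income): $549500
  Less exemption $67000 → base $482500
  $482500 × 25% = $120625

Regular tax:
  $193000 × 15% = $28950
  $231800 × 26% = $60268
  → $89218
  Less research credit $17000 → $72218

$120625 > $72218, so the shadow minimum tax is the binding amount.

$120625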